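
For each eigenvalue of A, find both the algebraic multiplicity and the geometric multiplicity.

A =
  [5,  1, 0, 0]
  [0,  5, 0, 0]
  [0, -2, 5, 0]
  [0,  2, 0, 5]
λ = 5: alg = 4, geom = 3

Step 1 — factor the characteristic polynomial to read off the algebraic multiplicities:
  χ_A(x) = (x - 5)^4

Step 2 — compute geometric multiplicities via the rank-nullity identity g(λ) = n − rank(A − λI):
  rank(A − (5)·I) = 1, so dim ker(A − (5)·I) = n − 1 = 3

Summary:
  λ = 5: algebraic multiplicity = 4, geometric multiplicity = 3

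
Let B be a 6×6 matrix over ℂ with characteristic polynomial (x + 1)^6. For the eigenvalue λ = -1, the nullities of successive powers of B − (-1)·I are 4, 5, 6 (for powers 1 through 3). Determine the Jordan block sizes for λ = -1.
Block sizes for λ = -1: [3, 1, 1, 1]

From the dimensions of kernels of powers, the number of Jordan blocks of size at least j is d_j − d_{j−1} where d_j = dim ker(N^j) (with d_0 = 0). Computing the differences gives [4, 1, 1].
The number of blocks of size exactly k is (#blocks of size ≥ k) − (#blocks of size ≥ k + 1), so the partition is: 3 block(s) of size 1, 1 block(s) of size 3.
In nonincreasing order the block sizes are [3, 1, 1, 1].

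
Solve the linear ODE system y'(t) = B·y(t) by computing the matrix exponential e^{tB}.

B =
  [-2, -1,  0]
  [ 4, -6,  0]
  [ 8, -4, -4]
e^{tB} =
  [2*t*exp(-4*t) + exp(-4*t), -t*exp(-4*t), 0]
  [4*t*exp(-4*t), -2*t*exp(-4*t) + exp(-4*t), 0]
  [8*t*exp(-4*t), -4*t*exp(-4*t), exp(-4*t)]

Strategy: write B = P · J · P⁻¹ where J is a Jordan canonical form, so e^{tB} = P · e^{tJ} · P⁻¹, and e^{tJ} can be computed block-by-block.

B has Jordan form
J =
  [-4,  1,  0]
  [ 0, -4,  0]
  [ 0,  0, -4]
(up to reordering of blocks).

Per-block formulas:
  For a 2×2 Jordan block J_2(-4): exp(t · J_2(-4)) = e^(-4t)·(I + t·N), where N is the 2×2 nilpotent shift.
  For a 1×1 block at λ = -4: exp(t · [-4]) = [e^(-4t)].

After assembling e^{tJ} and conjugating by P, we get:

e^{tB} =
  [2*t*exp(-4*t) + exp(-4*t), -t*exp(-4*t), 0]
  [4*t*exp(-4*t), -2*t*exp(-4*t) + exp(-4*t), 0]
  [8*t*exp(-4*t), -4*t*exp(-4*t), exp(-4*t)]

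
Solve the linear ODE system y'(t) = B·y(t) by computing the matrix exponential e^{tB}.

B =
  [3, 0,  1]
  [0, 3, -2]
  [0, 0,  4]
e^{tB} =
  [exp(3*t), 0, exp(4*t) - exp(3*t)]
  [0, exp(3*t), -2*exp(4*t) + 2*exp(3*t)]
  [0, 0, exp(4*t)]

Strategy: write B = P · J · P⁻¹ where J is a Jordan canonical form, so e^{tB} = P · e^{tJ} · P⁻¹, and e^{tJ} can be computed block-by-block.

B has Jordan form
J =
  [3, 0, 0]
  [0, 3, 0]
  [0, 0, 4]
(up to reordering of blocks).

Per-block formulas:
  For a 1×1 block at λ = 3: exp(t · [3]) = [e^(3t)].
  For a 1×1 block at λ = 4: exp(t · [4]) = [e^(4t)].

After assembling e^{tJ} and conjugating by P, we get:

e^{tB} =
  [exp(3*t), 0, exp(4*t) - exp(3*t)]
  [0, exp(3*t), -2*exp(4*t) + 2*exp(3*t)]
  [0, 0, exp(4*t)]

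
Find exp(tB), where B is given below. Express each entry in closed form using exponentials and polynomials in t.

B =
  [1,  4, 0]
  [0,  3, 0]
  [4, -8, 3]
e^{tB} =
  [exp(t), 2*exp(3*t) - 2*exp(t), 0]
  [0, exp(3*t), 0]
  [2*exp(3*t) - 2*exp(t), -4*exp(3*t) + 4*exp(t), exp(3*t)]

Strategy: write B = P · J · P⁻¹ where J is a Jordan canonical form, so e^{tB} = P · e^{tJ} · P⁻¹, and e^{tJ} can be computed block-by-block.

B has Jordan form
J =
  [1, 0, 0]
  [0, 3, 0]
  [0, 0, 3]
(up to reordering of blocks).

Per-block formulas:
  For a 1×1 block at λ = 3: exp(t · [3]) = [e^(3t)].
  For a 1×1 block at λ = 1: exp(t · [1]) = [e^(1t)].

After assembling e^{tJ} and conjugating by P, we get:

e^{tB} =
  [exp(t), 2*exp(3*t) - 2*exp(t), 0]
  [0, exp(3*t), 0]
  [2*exp(3*t) - 2*exp(t), -4*exp(3*t) + 4*exp(t), exp(3*t)]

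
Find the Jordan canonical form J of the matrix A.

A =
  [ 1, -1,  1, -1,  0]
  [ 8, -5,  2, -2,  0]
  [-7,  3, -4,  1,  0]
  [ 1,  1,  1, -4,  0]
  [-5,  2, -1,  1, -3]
J_3(-3) ⊕ J_2(-3)

The characteristic polynomial is
  det(x·I − A) = x^5 + 15*x^4 + 90*x^3 + 270*x^2 + 405*x + 243 = (x + 3)^5

Eigenvalues and multiplicities (the geometric multiplicity of λ is n − rank(A − λI), which equals the number of Jordan blocks for λ):
  λ = -3: algebraic multiplicity = 5, geometric multiplicity = 2

Determining the block sizes for each eigenvalue:
  λ = -3: with am = 5 and gm = 2, the partition is not yet determined (e.g. several partitions of 5 into 2 parts exist). Let N = A − (-3)·I. Computing rank(N^1) = 3, rank(N^2) = 1, rank(N^3) = 0; the number of blocks of size ≥ j is rank(N^{j−1}) − rank(N^j), giving [2, 2, 1]. So we have 1 block(s) of size 3, 1 block(s) of size 2 → block sizes [3, 2]

Assembling the blocks gives a Jordan form
J =
  [-3,  1,  0,  0,  0]
  [ 0, -3,  1,  0,  0]
  [ 0,  0, -3,  0,  0]
  [ 0,  0,  0, -3,  1]
  [ 0,  0,  0,  0, -3]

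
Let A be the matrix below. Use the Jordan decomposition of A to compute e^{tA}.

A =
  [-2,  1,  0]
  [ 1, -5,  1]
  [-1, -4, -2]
e^{tA} =
  [t^2*exp(-3*t) + t*exp(-3*t) + exp(-3*t), -t^2*exp(-3*t)/2 + t*exp(-3*t), t^2*exp(-3*t)/2]
  [-t^2*exp(-3*t) + t*exp(-3*t), t^2*exp(-3*t)/2 - 2*t*exp(-3*t) + exp(-3*t), -t^2*exp(-3*t)/2 + t*exp(-3*t)]
  [-3*t^2*exp(-3*t) - t*exp(-3*t), 3*t^2*exp(-3*t)/2 - 4*t*exp(-3*t), -3*t^2*exp(-3*t)/2 + t*exp(-3*t) + exp(-3*t)]

Strategy: write A = P · J · P⁻¹ where J is a Jordan canonical form, so e^{tA} = P · e^{tJ} · P⁻¹, and e^{tJ} can be computed block-by-block.

A has Jordan form
J =
  [-3,  1,  0]
  [ 0, -3,  1]
  [ 0,  0, -3]
(up to reordering of blocks).

Per-block formulas:
  For a 3×3 Jordan block J_3(-3): exp(t · J_3(-3)) = e^(-3t)·(I + t·N + (t^2/2)·N^2), where N is the 3×3 nilpotent shift.

After assembling e^{tJ} and conjugating by P, we get:

e^{tA} =
  [t^2*exp(-3*t) + t*exp(-3*t) + exp(-3*t), -t^2*exp(-3*t)/2 + t*exp(-3*t), t^2*exp(-3*t)/2]
  [-t^2*exp(-3*t) + t*exp(-3*t), t^2*exp(-3*t)/2 - 2*t*exp(-3*t) + exp(-3*t), -t^2*exp(-3*t)/2 + t*exp(-3*t)]
  [-3*t^2*exp(-3*t) - t*exp(-3*t), 3*t^2*exp(-3*t)/2 - 4*t*exp(-3*t), -3*t^2*exp(-3*t)/2 + t*exp(-3*t) + exp(-3*t)]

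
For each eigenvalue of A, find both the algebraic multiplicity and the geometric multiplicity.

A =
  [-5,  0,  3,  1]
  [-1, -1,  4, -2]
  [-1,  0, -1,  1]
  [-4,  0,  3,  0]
λ = -4: alg = 1, geom = 1; λ = -1: alg = 3, geom = 1

Step 1 — factor the characteristic polynomial to read off the algebraic multiplicities:
  χ_A(x) = (x + 1)^3*(x + 4)

Step 2 — compute geometric multiplicities via the rank-nullity identity g(λ) = n − rank(A − λI):
  rank(A − (-4)·I) = 3, so dim ker(A − (-4)·I) = n − 3 = 1
  rank(A − (-1)·I) = 3, so dim ker(A − (-1)·I) = n − 3 = 1

Summary:
  λ = -4: algebraic multiplicity = 1, geometric multiplicity = 1
  λ = -1: algebraic multiplicity = 3, geometric multiplicity = 1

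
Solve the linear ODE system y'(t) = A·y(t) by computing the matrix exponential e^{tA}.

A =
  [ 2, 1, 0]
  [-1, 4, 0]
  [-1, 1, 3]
e^{tA} =
  [-t*exp(3*t) + exp(3*t), t*exp(3*t), 0]
  [-t*exp(3*t), t*exp(3*t) + exp(3*t), 0]
  [-t*exp(3*t), t*exp(3*t), exp(3*t)]

Strategy: write A = P · J · P⁻¹ where J is a Jordan canonical form, so e^{tA} = P · e^{tJ} · P⁻¹, and e^{tJ} can be computed block-by-block.

A has Jordan form
J =
  [3, 1, 0]
  [0, 3, 0]
  [0, 0, 3]
(up to reordering of blocks).

Per-block formulas:
  For a 1×1 block at λ = 3: exp(t · [3]) = [e^(3t)].
  For a 2×2 Jordan block J_2(3): exp(t · J_2(3)) = e^(3t)·(I + t·N), where N is the 2×2 nilpotent shift.

After assembling e^{tJ} and conjugating by P, we get:

e^{tA} =
  [-t*exp(3*t) + exp(3*t), t*exp(3*t), 0]
  [-t*exp(3*t), t*exp(3*t) + exp(3*t), 0]
  [-t*exp(3*t), t*exp(3*t), exp(3*t)]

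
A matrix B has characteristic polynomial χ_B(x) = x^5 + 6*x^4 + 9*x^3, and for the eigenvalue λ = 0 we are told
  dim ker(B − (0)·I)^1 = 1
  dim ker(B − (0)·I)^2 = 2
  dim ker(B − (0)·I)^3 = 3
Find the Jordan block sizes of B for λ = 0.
Block sizes for λ = 0: [3]

From the dimensions of kernels of powers, the number of Jordan blocks of size at least j is d_j − d_{j−1} where d_j = dim ker(N^j) (with d_0 = 0). Computing the differences gives [1, 1, 1].
The number of blocks of size exactly k is (#blocks of size ≥ k) − (#blocks of size ≥ k + 1), so the partition is: 1 block(s) of size 3.
In nonincreasing order the block sizes are [3].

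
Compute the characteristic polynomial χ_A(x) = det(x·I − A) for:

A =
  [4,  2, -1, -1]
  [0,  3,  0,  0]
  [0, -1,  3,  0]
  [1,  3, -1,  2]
x^4 - 12*x^3 + 54*x^2 - 108*x + 81

Expanding det(x·I − A) (e.g. by cofactor expansion or by noting that A is similar to its Jordan form J, which has the same characteristic polynomial as A) gives
  χ_A(x) = x^4 - 12*x^3 + 54*x^2 - 108*x + 81
which factors as (x - 3)^4. The eigenvalues (with algebraic multiplicities) are λ = 3 with multiplicity 4.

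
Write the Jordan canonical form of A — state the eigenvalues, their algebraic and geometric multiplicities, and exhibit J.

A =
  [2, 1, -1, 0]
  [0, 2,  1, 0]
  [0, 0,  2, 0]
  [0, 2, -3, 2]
J_3(2) ⊕ J_1(2)

The characteristic polynomial is
  det(x·I − A) = x^4 - 8*x^3 + 24*x^2 - 32*x + 16 = (x - 2)^4

Eigenvalues and multiplicities (the geometric multiplicity of λ is n − rank(A − λI), which equals the number of Jordan blocks for λ):
  λ = 2: algebraic multiplicity = 4, geometric multiplicity = 2

Determining the block sizes for each eigenvalue:
  λ = 2: with am = 4 and gm = 2, the partition is not yet determined (e.g. several partitions of 4 into 2 parts exist). Let N = A − (2)·I. Computing rank(N^1) = 2, rank(N^2) = 1, rank(N^3) = 0; the number of blocks of size ≥ j is rank(N^{j−1}) − rank(N^j), giving [2, 1, 1]. So we have 1 block(s) of size 3, 1 block(s) of size 1 → block sizes [3, 1]

Assembling the blocks gives a Jordan form
J =
  [2, 1, 0, 0]
  [0, 2, 1, 0]
  [0, 0, 2, 0]
  [0, 0, 0, 2]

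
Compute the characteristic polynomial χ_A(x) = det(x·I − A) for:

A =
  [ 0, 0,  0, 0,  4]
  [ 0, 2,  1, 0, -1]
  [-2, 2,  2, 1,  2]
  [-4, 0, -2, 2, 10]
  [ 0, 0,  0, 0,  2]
x^5 - 8*x^4 + 24*x^3 - 32*x^2 + 16*x

Expanding det(x·I − A) (e.g. by cofactor expansion or by noting that A is similar to its Jordan form J, which has the same characteristic polynomial as A) gives
  χ_A(x) = x^5 - 8*x^4 + 24*x^3 - 32*x^2 + 16*x
which factors as x*(x - 2)^4. The eigenvalues (with algebraic multiplicities) are λ = 0 with multiplicity 1, λ = 2 with multiplicity 4.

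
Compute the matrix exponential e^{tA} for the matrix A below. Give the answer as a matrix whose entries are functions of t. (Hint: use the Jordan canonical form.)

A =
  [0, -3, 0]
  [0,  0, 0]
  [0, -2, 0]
e^{tA} =
  [1, -3*t, 0]
  [0, 1, 0]
  [0, -2*t, 1]

Strategy: write A = P · J · P⁻¹ where J is a Jordan canonical form, so e^{tA} = P · e^{tJ} · P⁻¹, and e^{tJ} can be computed block-by-block.

A has Jordan form
J =
  [0, 1, 0]
  [0, 0, 0]
  [0, 0, 0]
(up to reordering of blocks).

Per-block formulas:
  For a 2×2 Jordan block J_2(0): exp(t · J_2(0)) = e^(0t)·(I + t·N), where N is the 2×2 nilpotent shift.
  For a 1×1 block at λ = 0: exp(t · [0]) = [e^(0t)].

After assembling e^{tJ} and conjugating by P, we get:

e^{tA} =
  [1, -3*t, 0]
  [0, 1, 0]
  [0, -2*t, 1]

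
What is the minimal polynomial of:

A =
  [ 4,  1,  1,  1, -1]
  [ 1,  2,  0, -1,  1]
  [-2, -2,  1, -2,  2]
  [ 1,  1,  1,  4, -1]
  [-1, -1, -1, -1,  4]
x^3 - 9*x^2 + 27*x - 27

The characteristic polynomial is χ_A(x) = (x - 3)^5, so the eigenvalues are known. The minimal polynomial is
  m_A(x) = Π_λ (x − λ)^{k_λ}
where k_λ is the size of the *largest* Jordan block for λ (equivalently, the smallest k with (A − λI)^k v = 0 for every generalised eigenvector v of λ).

  λ = 3: largest Jordan block has size 3, contributing (x − 3)^3

So m_A(x) = (x - 3)^3 = x^3 - 9*x^2 + 27*x - 27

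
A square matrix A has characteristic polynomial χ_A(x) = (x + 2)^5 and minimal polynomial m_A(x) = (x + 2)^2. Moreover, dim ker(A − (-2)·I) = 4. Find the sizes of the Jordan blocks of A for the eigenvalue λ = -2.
Block sizes for λ = -2: [2, 1, 1, 1]

Step 1 — from the characteristic polynomial, algebraic multiplicity of λ = -2 is 5. From dim ker(A − (-2)·I) = 4, there are exactly 4 Jordan blocks for λ = -2.
Step 2 — from the minimal polynomial, the factor (x + 2)^2 tells us the largest block for λ = -2 has size 2.
Step 3 — with total size 5, 4 blocks, and largest block 2, the block sizes (in nonincreasing order) are [2, 1, 1, 1].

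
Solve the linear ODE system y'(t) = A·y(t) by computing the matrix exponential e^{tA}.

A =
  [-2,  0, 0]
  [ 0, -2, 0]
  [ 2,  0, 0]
e^{tA} =
  [exp(-2*t), 0, 0]
  [0, exp(-2*t), 0]
  [1 - exp(-2*t), 0, 1]

Strategy: write A = P · J · P⁻¹ where J is a Jordan canonical form, so e^{tA} = P · e^{tJ} · P⁻¹, and e^{tJ} can be computed block-by-block.

A has Jordan form
J =
  [-2,  0, 0]
  [ 0, -2, 0]
  [ 0,  0, 0]
(up to reordering of blocks).

Per-block formulas:
  For a 1×1 block at λ = -2: exp(t · [-2]) = [e^(-2t)].
  For a 1×1 block at λ = 0: exp(t · [0]) = [e^(0t)].

After assembling e^{tJ} and conjugating by P, we get:

e^{tA} =
  [exp(-2*t), 0, 0]
  [0, exp(-2*t), 0]
  [1 - exp(-2*t), 0, 1]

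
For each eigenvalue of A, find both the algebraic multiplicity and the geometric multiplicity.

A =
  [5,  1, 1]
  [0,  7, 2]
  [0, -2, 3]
λ = 5: alg = 3, geom = 2

Step 1 — factor the characteristic polynomial to read off the algebraic multiplicities:
  χ_A(x) = (x - 5)^3

Step 2 — compute geometric multiplicities via the rank-nullity identity g(λ) = n − rank(A − λI):
  rank(A − (5)·I) = 1, so dim ker(A − (5)·I) = n − 1 = 2

Summary:
  λ = 5: algebraic multiplicity = 3, geometric multiplicity = 2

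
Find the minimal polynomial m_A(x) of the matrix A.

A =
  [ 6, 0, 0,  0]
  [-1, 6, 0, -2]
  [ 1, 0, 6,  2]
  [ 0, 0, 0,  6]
x^2 - 12*x + 36

The characteristic polynomial is χ_A(x) = (x - 6)^4, so the eigenvalues are known. The minimal polynomial is
  m_A(x) = Π_λ (x − λ)^{k_λ}
where k_λ is the size of the *largest* Jordan block for λ (equivalently, the smallest k with (A − λI)^k v = 0 for every generalised eigenvector v of λ).

  λ = 6: largest Jordan block has size 2, contributing (x − 6)^2

So m_A(x) = (x - 6)^2 = x^2 - 12*x + 36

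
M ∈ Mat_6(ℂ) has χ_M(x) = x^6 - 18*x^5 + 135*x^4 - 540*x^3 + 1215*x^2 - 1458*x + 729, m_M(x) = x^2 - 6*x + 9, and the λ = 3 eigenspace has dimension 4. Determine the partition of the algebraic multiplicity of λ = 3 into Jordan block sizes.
Block sizes for λ = 3: [2, 2, 1, 1]

Step 1 — from the characteristic polynomial, algebraic multiplicity of λ = 3 is 6. From dim ker(M − (3)·I) = 4, there are exactly 4 Jordan blocks for λ = 3.
Step 2 — from the minimal polynomial, the factor (x − 3)^2 tells us the largest block for λ = 3 has size 2.
Step 3 — with total size 6, 4 blocks, and largest block 2, the block sizes (in nonincreasing order) are [2, 2, 1, 1].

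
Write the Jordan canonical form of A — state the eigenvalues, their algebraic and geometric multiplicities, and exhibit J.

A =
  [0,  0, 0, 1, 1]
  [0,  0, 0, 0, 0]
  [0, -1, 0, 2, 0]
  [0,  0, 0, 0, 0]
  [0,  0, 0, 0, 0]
J_2(0) ⊕ J_2(0) ⊕ J_1(0)

The characteristic polynomial is
  det(x·I − A) = x^5

Eigenvalues and multiplicities (the geometric multiplicity of λ is n − rank(A − λI), which equals the number of Jordan blocks for λ):
  λ = 0: algebraic multiplicity = 5, geometric multiplicity = 3

Determining the block sizes for each eigenvalue:
  λ = 0: with am = 5 and gm = 3, the partition is not yet determined (e.g. several partitions of 5 into 3 parts exist). Let N = A − (0)·I. Computing rank(N^1) = 2, rank(N^2) = 0; the number of blocks of size ≥ j is rank(N^{j−1}) − rank(N^j), giving [3, 2]. So we have 2 block(s) of size 2, 1 block(s) of size 1 → block sizes [2, 2, 1]

Assembling the blocks gives a Jordan form
J =
  [0, 1, 0, 0, 0]
  [0, 0, 0, 0, 0]
  [0, 0, 0, 1, 0]
  [0, 0, 0, 0, 0]
  [0, 0, 0, 0, 0]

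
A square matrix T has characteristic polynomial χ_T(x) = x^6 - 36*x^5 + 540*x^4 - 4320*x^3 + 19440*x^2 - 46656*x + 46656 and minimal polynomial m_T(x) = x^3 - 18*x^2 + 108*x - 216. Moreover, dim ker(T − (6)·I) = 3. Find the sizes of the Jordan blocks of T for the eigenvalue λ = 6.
Block sizes for λ = 6: [3, 2, 1]

Step 1 — from the characteristic polynomial, algebraic multiplicity of λ = 6 is 6. From dim ker(T − (6)·I) = 3, there are exactly 3 Jordan blocks for λ = 6.
Step 2 — from the minimal polynomial, the factor (x − 6)^3 tells us the largest block for λ = 6 has size 3.
Step 3 — with total size 6, 3 blocks, and largest block 3, the block sizes (in nonincreasing order) are [3, 2, 1].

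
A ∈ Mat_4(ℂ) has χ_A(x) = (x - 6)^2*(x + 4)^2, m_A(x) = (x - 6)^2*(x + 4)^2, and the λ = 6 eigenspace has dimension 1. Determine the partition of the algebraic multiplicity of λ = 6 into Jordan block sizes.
Block sizes for λ = 6: [2]

Step 1 — from the characteristic polynomial, algebraic multiplicity of λ = 6 is 2. From dim ker(A − (6)·I) = 1, there are exactly 1 Jordan blocks for λ = 6.
Step 2 — from the minimal polynomial, the factor (x − 6)^2 tells us the largest block for λ = 6 has size 2.
Step 3 — with total size 2, 1 blocks, and largest block 2, the block sizes (in nonincreasing order) are [2].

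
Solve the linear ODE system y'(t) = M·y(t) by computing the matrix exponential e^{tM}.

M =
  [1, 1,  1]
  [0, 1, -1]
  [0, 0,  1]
e^{tM} =
  [exp(t), t*exp(t), -t^2*exp(t)/2 + t*exp(t)]
  [0, exp(t), -t*exp(t)]
  [0, 0, exp(t)]

Strategy: write M = P · J · P⁻¹ where J is a Jordan canonical form, so e^{tM} = P · e^{tJ} · P⁻¹, and e^{tJ} can be computed block-by-block.

M has Jordan form
J =
  [1, 1, 0]
  [0, 1, 1]
  [0, 0, 1]
(up to reordering of blocks).

Per-block formulas:
  For a 3×3 Jordan block J_3(1): exp(t · J_3(1)) = e^(1t)·(I + t·N + (t^2/2)·N^2), where N is the 3×3 nilpotent shift.

After assembling e^{tJ} and conjugating by P, we get:

e^{tM} =
  [exp(t), t*exp(t), -t^2*exp(t)/2 + t*exp(t)]
  [0, exp(t), -t*exp(t)]
  [0, 0, exp(t)]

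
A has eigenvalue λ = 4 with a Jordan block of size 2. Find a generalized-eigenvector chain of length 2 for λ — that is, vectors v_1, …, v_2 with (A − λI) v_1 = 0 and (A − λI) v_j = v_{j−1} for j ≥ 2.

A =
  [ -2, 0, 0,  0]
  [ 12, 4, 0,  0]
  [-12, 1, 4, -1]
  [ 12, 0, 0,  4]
A Jordan chain for λ = 4 of length 2:
v_1 = (0, 0, 1, 0)ᵀ
v_2 = (0, 1, 0, 0)ᵀ

Let N = A − (4)·I. We want v_2 with N^2 v_2 = 0 but N^1 v_2 ≠ 0; then v_{j-1} := N · v_j for j = 2, …, 2.

Pick v_2 = (0, 1, 0, 0)ᵀ.
Then v_1 = N · v_2 = (0, 0, 1, 0)ᵀ.

Sanity check: (A − (4)·I) v_1 = (0, 0, 0, 0)ᵀ = 0. ✓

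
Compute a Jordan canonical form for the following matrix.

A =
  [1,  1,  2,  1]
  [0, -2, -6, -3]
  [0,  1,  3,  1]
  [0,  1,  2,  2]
J_2(1) ⊕ J_1(1) ⊕ J_1(1)

The characteristic polynomial is
  det(x·I − A) = x^4 - 4*x^3 + 6*x^2 - 4*x + 1 = (x - 1)^4

Eigenvalues and multiplicities (the geometric multiplicity of λ is n − rank(A − λI), which equals the number of Jordan blocks for λ):
  λ = 1: algebraic multiplicity = 4, geometric multiplicity = 3

Determining the block sizes for each eigenvalue:
  λ = 1: 3 blocks summing to 4 forces exactly one block of size 2 and the rest size 1 → block sizes [2, 1, 1]

Assembling the blocks gives a Jordan form
J =
  [1, 1, 0, 0]
  [0, 1, 0, 0]
  [0, 0, 1, 0]
  [0, 0, 0, 1]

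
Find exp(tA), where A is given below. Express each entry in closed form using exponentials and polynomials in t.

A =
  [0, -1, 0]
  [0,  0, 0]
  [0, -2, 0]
e^{tA} =
  [1, -t, 0]
  [0, 1, 0]
  [0, -2*t, 1]

Strategy: write A = P · J · P⁻¹ where J is a Jordan canonical form, so e^{tA} = P · e^{tJ} · P⁻¹, and e^{tJ} can be computed block-by-block.

A has Jordan form
J =
  [0, 1, 0]
  [0, 0, 0]
  [0, 0, 0]
(up to reordering of blocks).

Per-block formulas:
  For a 1×1 block at λ = 0: exp(t · [0]) = [e^(0t)].
  For a 2×2 Jordan block J_2(0): exp(t · J_2(0)) = e^(0t)·(I + t·N), where N is the 2×2 nilpotent shift.

After assembling e^{tJ} and conjugating by P, we get:

e^{tA} =
  [1, -t, 0]
  [0, 1, 0]
  [0, -2*t, 1]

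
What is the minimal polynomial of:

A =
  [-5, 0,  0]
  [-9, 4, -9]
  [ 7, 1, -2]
x^3 + 3*x^2 - 9*x + 5

The characteristic polynomial is χ_A(x) = (x - 1)^2*(x + 5), so the eigenvalues are known. The minimal polynomial is
  m_A(x) = Π_λ (x − λ)^{k_λ}
where k_λ is the size of the *largest* Jordan block for λ (equivalently, the smallest k with (A − λI)^k v = 0 for every generalised eigenvector v of λ).

  λ = -5: largest Jordan block has size 1, contributing (x + 5)
  λ = 1: largest Jordan block has size 2, contributing (x − 1)^2

So m_A(x) = (x - 1)^2*(x + 5) = x^3 + 3*x^2 - 9*x + 5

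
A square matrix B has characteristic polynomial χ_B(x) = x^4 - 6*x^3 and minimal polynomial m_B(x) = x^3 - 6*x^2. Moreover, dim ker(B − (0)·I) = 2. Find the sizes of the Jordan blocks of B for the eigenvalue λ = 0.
Block sizes for λ = 0: [2, 1]

Step 1 — from the characteristic polynomial, algebraic multiplicity of λ = 0 is 3. From dim ker(B − (0)·I) = 2, there are exactly 2 Jordan blocks for λ = 0.
Step 2 — from the minimal polynomial, the factor (x − 0)^2 tells us the largest block for λ = 0 has size 2.
Step 3 — with total size 3, 2 blocks, and largest block 2, the block sizes (in nonincreasing order) are [2, 1].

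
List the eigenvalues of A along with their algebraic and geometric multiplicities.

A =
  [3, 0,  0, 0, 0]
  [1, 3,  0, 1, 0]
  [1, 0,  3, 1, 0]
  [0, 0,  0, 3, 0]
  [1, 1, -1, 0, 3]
λ = 3: alg = 5, geom = 3

Step 1 — factor the characteristic polynomial to read off the algebraic multiplicities:
  χ_A(x) = (x - 3)^5

Step 2 — compute geometric multiplicities via the rank-nullity identity g(λ) = n − rank(A − λI):
  rank(A − (3)·I) = 2, so dim ker(A − (3)·I) = n − 2 = 3

Summary:
  λ = 3: algebraic multiplicity = 5, geometric multiplicity = 3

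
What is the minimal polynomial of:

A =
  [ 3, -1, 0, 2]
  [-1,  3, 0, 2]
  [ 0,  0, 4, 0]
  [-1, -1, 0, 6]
x^2 - 8*x + 16

The characteristic polynomial is χ_A(x) = (x - 4)^4, so the eigenvalues are known. The minimal polynomial is
  m_A(x) = Π_λ (x − λ)^{k_λ}
where k_λ is the size of the *largest* Jordan block for λ (equivalently, the smallest k with (A − λI)^k v = 0 for every generalised eigenvector v of λ).

  λ = 4: largest Jordan block has size 2, contributing (x − 4)^2

So m_A(x) = (x - 4)^2 = x^2 - 8*x + 16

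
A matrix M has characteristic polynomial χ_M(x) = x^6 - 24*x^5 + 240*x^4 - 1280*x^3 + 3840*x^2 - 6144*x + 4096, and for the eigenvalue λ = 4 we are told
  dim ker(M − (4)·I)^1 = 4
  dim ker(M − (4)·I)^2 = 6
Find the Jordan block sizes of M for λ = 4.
Block sizes for λ = 4: [2, 2, 1, 1]

From the dimensions of kernels of powers, the number of Jordan blocks of size at least j is d_j − d_{j−1} where d_j = dim ker(N^j) (with d_0 = 0). Computing the differences gives [4, 2].
The number of blocks of size exactly k is (#blocks of size ≥ k) − (#blocks of size ≥ k + 1), so the partition is: 2 block(s) of size 1, 2 block(s) of size 2.
In nonincreasing order the block sizes are [2, 2, 1, 1].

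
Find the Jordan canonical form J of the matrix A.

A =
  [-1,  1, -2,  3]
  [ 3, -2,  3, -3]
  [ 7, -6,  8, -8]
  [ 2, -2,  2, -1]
J_3(1) ⊕ J_1(1)

The characteristic polynomial is
  det(x·I − A) = x^4 - 4*x^3 + 6*x^2 - 4*x + 1 = (x - 1)^4

Eigenvalues and multiplicities (the geometric multiplicity of λ is n − rank(A − λI), which equals the number of Jordan blocks for λ):
  λ = 1: algebraic multiplicity = 4, geometric multiplicity = 2

Determining the block sizes for each eigenvalue:
  λ = 1: with am = 4 and gm = 2, the partition is not yet determined (e.g. several partitions of 4 into 2 parts exist). Let N = A − (1)·I. Computing rank(N^1) = 2, rank(N^2) = 1, rank(N^3) = 0; the number of blocks of size ≥ j is rank(N^{j−1}) − rank(N^j), giving [2, 1, 1]. So we have 1 block(s) of size 3, 1 block(s) of size 1 → block sizes [3, 1]

Assembling the blocks gives a Jordan form
J =
  [1, 1, 0, 0]
  [0, 1, 1, 0]
  [0, 0, 1, 0]
  [0, 0, 0, 1]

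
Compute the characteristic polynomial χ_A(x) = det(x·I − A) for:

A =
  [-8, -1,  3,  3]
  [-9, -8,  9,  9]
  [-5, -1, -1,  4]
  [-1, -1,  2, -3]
x^4 + 20*x^3 + 150*x^2 + 500*x + 625

Expanding det(x·I − A) (e.g. by cofactor expansion or by noting that A is similar to its Jordan form J, which has the same characteristic polynomial as A) gives
  χ_A(x) = x^4 + 20*x^3 + 150*x^2 + 500*x + 625
which factors as (x + 5)^4. The eigenvalues (with algebraic multiplicities) are λ = -5 with multiplicity 4.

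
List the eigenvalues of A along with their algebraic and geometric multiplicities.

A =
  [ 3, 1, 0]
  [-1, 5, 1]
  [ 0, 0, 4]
λ = 4: alg = 3, geom = 1

Step 1 — factor the characteristic polynomial to read off the algebraic multiplicities:
  χ_A(x) = (x - 4)^3

Step 2 — compute geometric multiplicities via the rank-nullity identity g(λ) = n − rank(A − λI):
  rank(A − (4)·I) = 2, so dim ker(A − (4)·I) = n − 2 = 1

Summary:
  λ = 4: algebraic multiplicity = 3, geometric multiplicity = 1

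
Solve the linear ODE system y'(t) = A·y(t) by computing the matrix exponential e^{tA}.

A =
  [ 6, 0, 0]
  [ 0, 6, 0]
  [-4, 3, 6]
e^{tA} =
  [exp(6*t), 0, 0]
  [0, exp(6*t), 0]
  [-4*t*exp(6*t), 3*t*exp(6*t), exp(6*t)]

Strategy: write A = P · J · P⁻¹ where J is a Jordan canonical form, so e^{tA} = P · e^{tJ} · P⁻¹, and e^{tJ} can be computed block-by-block.

A has Jordan form
J =
  [6, 1, 0]
  [0, 6, 0]
  [0, 0, 6]
(up to reordering of blocks).

Per-block formulas:
  For a 1×1 block at λ = 6: exp(t · [6]) = [e^(6t)].
  For a 2×2 Jordan block J_2(6): exp(t · J_2(6)) = e^(6t)·(I + t·N), where N is the 2×2 nilpotent shift.

After assembling e^{tJ} and conjugating by P, we get:

e^{tA} =
  [exp(6*t), 0, 0]
  [0, exp(6*t), 0]
  [-4*t*exp(6*t), 3*t*exp(6*t), exp(6*t)]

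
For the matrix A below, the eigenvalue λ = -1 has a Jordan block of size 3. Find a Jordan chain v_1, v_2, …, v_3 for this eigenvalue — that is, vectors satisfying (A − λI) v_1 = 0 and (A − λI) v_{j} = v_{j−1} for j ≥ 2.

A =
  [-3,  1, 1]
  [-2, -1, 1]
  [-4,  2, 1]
A Jordan chain for λ = -1 of length 3:
v_1 = (-2, 0, -4)ᵀ
v_2 = (-2, -2, -4)ᵀ
v_3 = (1, 0, 0)ᵀ

Let N = A − (-1)·I. We want v_3 with N^3 v_3 = 0 but N^2 v_3 ≠ 0; then v_{j-1} := N · v_j for j = 3, …, 2.

Pick v_3 = (1, 0, 0)ᵀ.
Then v_2 = N · v_3 = (-2, -2, -4)ᵀ.
Then v_1 = N · v_2 = (-2, 0, -4)ᵀ.

Sanity check: (A − (-1)·I) v_1 = (0, 0, 0)ᵀ = 0. ✓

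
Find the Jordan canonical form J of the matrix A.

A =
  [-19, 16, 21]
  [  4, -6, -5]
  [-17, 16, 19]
J_3(-2)

The characteristic polynomial is
  det(x·I − A) = x^3 + 6*x^2 + 12*x + 8 = (x + 2)^3

Eigenvalues and multiplicities (the geometric multiplicity of λ is n − rank(A − λI), which equals the number of Jordan blocks for λ):
  λ = -2: algebraic multiplicity = 3, geometric multiplicity = 1

Determining the block sizes for each eigenvalue:
  λ = -2: one block (gm = 1), so the single block has size am = 3 → block sizes [3]

Assembling the blocks gives a Jordan form
J =
  [-2,  1,  0]
  [ 0, -2,  1]
  [ 0,  0, -2]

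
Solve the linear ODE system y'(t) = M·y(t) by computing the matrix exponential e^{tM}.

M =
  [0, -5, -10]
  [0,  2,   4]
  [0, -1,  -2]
e^{tM} =
  [1, -5*t, -10*t]
  [0, 2*t + 1, 4*t]
  [0, -t, 1 - 2*t]

Strategy: write M = P · J · P⁻¹ where J is a Jordan canonical form, so e^{tM} = P · e^{tJ} · P⁻¹, and e^{tJ} can be computed block-by-block.

M has Jordan form
J =
  [0, 1, 0]
  [0, 0, 0]
  [0, 0, 0]
(up to reordering of blocks).

Per-block formulas:
  For a 1×1 block at λ = 0: exp(t · [0]) = [e^(0t)].
  For a 2×2 Jordan block J_2(0): exp(t · J_2(0)) = e^(0t)·(I + t·N), where N is the 2×2 nilpotent shift.

After assembling e^{tJ} and conjugating by P, we get:

e^{tM} =
  [1, -5*t, -10*t]
  [0, 2*t + 1, 4*t]
  [0, -t, 1 - 2*t]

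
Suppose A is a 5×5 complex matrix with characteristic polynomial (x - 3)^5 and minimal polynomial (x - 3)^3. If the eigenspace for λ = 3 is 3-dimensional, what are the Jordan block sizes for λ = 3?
Block sizes for λ = 3: [3, 1, 1]

Step 1 — from the characteristic polynomial, algebraic multiplicity of λ = 3 is 5. From dim ker(A − (3)·I) = 3, there are exactly 3 Jordan blocks for λ = 3.
Step 2 — from the minimal polynomial, the factor (x − 3)^3 tells us the largest block for λ = 3 has size 3.
Step 3 — with total size 5, 3 blocks, and largest block 3, the block sizes (in nonincreasing order) are [3, 1, 1].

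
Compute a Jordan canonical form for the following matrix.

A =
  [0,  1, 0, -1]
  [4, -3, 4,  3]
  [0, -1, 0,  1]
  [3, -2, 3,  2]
J_1(-1) ⊕ J_2(0) ⊕ J_1(0)

The characteristic polynomial is
  det(x·I − A) = x^4 + x^3 = x^3*(x + 1)

Eigenvalues and multiplicities (the geometric multiplicity of λ is n − rank(A − λI), which equals the number of Jordan blocks for λ):
  λ = -1: algebraic multiplicity = 1, geometric multiplicity = 1
  λ = 0: algebraic multiplicity = 3, geometric multiplicity = 2

Determining the block sizes for each eigenvalue:
  λ = -1: one block (gm = 1), so the single block has size am = 1 → block sizes [1]
  λ = 0: 2 blocks summing to 3 forces exactly one block of size 2 and the rest size 1 → block sizes [2, 1]

Assembling the blocks gives a Jordan form
J =
  [-1, 0, 0, 0]
  [ 0, 0, 1, 0]
  [ 0, 0, 0, 0]
  [ 0, 0, 0, 0]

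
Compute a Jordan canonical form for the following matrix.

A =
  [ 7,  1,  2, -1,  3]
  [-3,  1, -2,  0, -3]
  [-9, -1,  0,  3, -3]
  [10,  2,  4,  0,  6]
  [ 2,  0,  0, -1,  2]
J_2(2) ⊕ J_2(2) ⊕ J_1(2)

The characteristic polynomial is
  det(x·I − A) = x^5 - 10*x^4 + 40*x^3 - 80*x^2 + 80*x - 32 = (x - 2)^5

Eigenvalues and multiplicities (the geometric multiplicity of λ is n − rank(A − λI), which equals the number of Jordan blocks for λ):
  λ = 2: algebraic multiplicity = 5, geometric multiplicity = 3

Determining the block sizes for each eigenvalue:
  λ = 2: with am = 5 and gm = 3, the partition is not yet determined (e.g. several partitions of 5 into 3 parts exist). Let N = A − (2)·I. Computing rank(N^1) = 2, rank(N^2) = 0; the number of blocks of size ≥ j is rank(N^{j−1}) − rank(N^j), giving [3, 2]. So we have 2 block(s) of size 2, 1 block(s) of size 1 → block sizes [2, 2, 1]

Assembling the blocks gives a Jordan form
J =
  [2, 1, 0, 0, 0]
  [0, 2, 0, 0, 0]
  [0, 0, 2, 1, 0]
  [0, 0, 0, 2, 0]
  [0, 0, 0, 0, 2]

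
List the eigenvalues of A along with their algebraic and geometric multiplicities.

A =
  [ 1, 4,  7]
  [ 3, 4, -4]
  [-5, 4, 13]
λ = 6: alg = 3, geom = 1

Step 1 — factor the characteristic polynomial to read off the algebraic multiplicities:
  χ_A(x) = (x - 6)^3

Step 2 — compute geometric multiplicities via the rank-nullity identity g(λ) = n − rank(A − λI):
  rank(A − (6)·I) = 2, so dim ker(A − (6)·I) = n − 2 = 1

Summary:
  λ = 6: algebraic multiplicity = 3, geometric multiplicity = 1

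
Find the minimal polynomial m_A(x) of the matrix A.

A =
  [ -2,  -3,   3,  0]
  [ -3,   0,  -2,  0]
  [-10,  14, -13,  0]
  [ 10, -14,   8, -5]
x^3 + 15*x^2 + 75*x + 125

The characteristic polynomial is χ_A(x) = (x + 5)^4, so the eigenvalues are known. The minimal polynomial is
  m_A(x) = Π_λ (x − λ)^{k_λ}
where k_λ is the size of the *largest* Jordan block for λ (equivalently, the smallest k with (A − λI)^k v = 0 for every generalised eigenvector v of λ).

  λ = -5: largest Jordan block has size 3, contributing (x + 5)^3

So m_A(x) = (x + 5)^3 = x^3 + 15*x^2 + 75*x + 125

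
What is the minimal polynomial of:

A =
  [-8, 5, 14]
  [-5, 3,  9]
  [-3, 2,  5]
x^3

The characteristic polynomial is χ_A(x) = x^3, so the eigenvalues are known. The minimal polynomial is
  m_A(x) = Π_λ (x − λ)^{k_λ}
where k_λ is the size of the *largest* Jordan block for λ (equivalently, the smallest k with (A − λI)^k v = 0 for every generalised eigenvector v of λ).

  λ = 0: largest Jordan block has size 3, contributing (x − 0)^3

So m_A(x) = x^3 = x^3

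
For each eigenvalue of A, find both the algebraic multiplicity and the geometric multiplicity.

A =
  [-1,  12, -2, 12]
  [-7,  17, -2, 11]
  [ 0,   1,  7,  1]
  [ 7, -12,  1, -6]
λ = -1: alg = 1, geom = 1; λ = 6: alg = 3, geom = 1

Step 1 — factor the characteristic polynomial to read off the algebraic multiplicities:
  χ_A(x) = (x - 6)^3*(x + 1)

Step 2 — compute geometric multiplicities via the rank-nullity identity g(λ) = n − rank(A − λI):
  rank(A − (-1)·I) = 3, so dim ker(A − (-1)·I) = n − 3 = 1
  rank(A − (6)·I) = 3, so dim ker(A − (6)·I) = n − 3 = 1

Summary:
  λ = -1: algebraic multiplicity = 1, geometric multiplicity = 1
  λ = 6: algebraic multiplicity = 3, geometric multiplicity = 1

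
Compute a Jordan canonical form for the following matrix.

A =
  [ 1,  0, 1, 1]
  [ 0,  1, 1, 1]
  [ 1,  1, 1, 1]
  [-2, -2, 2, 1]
J_3(1) ⊕ J_1(1)

The characteristic polynomial is
  det(x·I − A) = x^4 - 4*x^3 + 6*x^2 - 4*x + 1 = (x - 1)^4

Eigenvalues and multiplicities (the geometric multiplicity of λ is n − rank(A − λI), which equals the number of Jordan blocks for λ):
  λ = 1: algebraic multiplicity = 4, geometric multiplicity = 2

Determining the block sizes for each eigenvalue:
  λ = 1: with am = 4 and gm = 2, the partition is not yet determined (e.g. several partitions of 4 into 2 parts exist). Let N = A − (1)·I. Computing rank(N^1) = 2, rank(N^2) = 1, rank(N^3) = 0; the number of blocks of size ≥ j is rank(N^{j−1}) − rank(N^j), giving [2, 1, 1]. So we have 1 block(s) of size 3, 1 block(s) of size 1 → block sizes [3, 1]

Assembling the blocks gives a Jordan form
J =
  [1, 1, 0, 0]
  [0, 1, 1, 0]
  [0, 0, 1, 0]
  [0, 0, 0, 1]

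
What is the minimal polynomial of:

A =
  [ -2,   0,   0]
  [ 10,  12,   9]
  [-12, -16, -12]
x^3 + 2*x^2

The characteristic polynomial is χ_A(x) = x^2*(x + 2), so the eigenvalues are known. The minimal polynomial is
  m_A(x) = Π_λ (x − λ)^{k_λ}
where k_λ is the size of the *largest* Jordan block for λ (equivalently, the smallest k with (A − λI)^k v = 0 for every generalised eigenvector v of λ).

  λ = -2: largest Jordan block has size 1, contributing (x + 2)
  λ = 0: largest Jordan block has size 2, contributing (x − 0)^2

So m_A(x) = x^2*(x + 2) = x^3 + 2*x^2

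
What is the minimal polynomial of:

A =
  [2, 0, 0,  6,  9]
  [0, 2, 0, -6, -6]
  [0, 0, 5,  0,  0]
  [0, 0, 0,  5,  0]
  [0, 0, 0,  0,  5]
x^2 - 7*x + 10

The characteristic polynomial is χ_A(x) = (x - 5)^3*(x - 2)^2, so the eigenvalues are known. The minimal polynomial is
  m_A(x) = Π_λ (x − λ)^{k_λ}
where k_λ is the size of the *largest* Jordan block for λ (equivalently, the smallest k with (A − λI)^k v = 0 for every generalised eigenvector v of λ).

  λ = 2: largest Jordan block has size 1, contributing (x − 2)
  λ = 5: largest Jordan block has size 1, contributing (x − 5)

So m_A(x) = (x - 5)*(x - 2) = x^2 - 7*x + 10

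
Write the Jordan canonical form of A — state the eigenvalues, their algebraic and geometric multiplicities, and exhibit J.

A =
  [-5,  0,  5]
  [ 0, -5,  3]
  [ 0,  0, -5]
J_2(-5) ⊕ J_1(-5)

The characteristic polynomial is
  det(x·I − A) = x^3 + 15*x^2 + 75*x + 125 = (x + 5)^3

Eigenvalues and multiplicities (the geometric multiplicity of λ is n − rank(A − λI), which equals the number of Jordan blocks for λ):
  λ = -5: algebraic multiplicity = 3, geometric multiplicity = 2

Determining the block sizes for each eigenvalue:
  λ = -5: 2 blocks summing to 3 forces exactly one block of size 2 and the rest size 1 → block sizes [2, 1]

Assembling the blocks gives a Jordan form
J =
  [-5,  1,  0]
  [ 0, -5,  0]
  [ 0,  0, -5]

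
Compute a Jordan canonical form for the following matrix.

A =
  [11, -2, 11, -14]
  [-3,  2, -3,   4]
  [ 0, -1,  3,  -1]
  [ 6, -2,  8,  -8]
J_3(2) ⊕ J_1(2)

The characteristic polynomial is
  det(x·I − A) = x^4 - 8*x^3 + 24*x^2 - 32*x + 16 = (x - 2)^4

Eigenvalues and multiplicities (the geometric multiplicity of λ is n − rank(A − λI), which equals the number of Jordan blocks for λ):
  λ = 2: algebraic multiplicity = 4, geometric multiplicity = 2

Determining the block sizes for each eigenvalue:
  λ = 2: with am = 4 and gm = 2, the partition is not yet determined (e.g. several partitions of 4 into 2 parts exist). Let N = A − (2)·I. Computing rank(N^1) = 2, rank(N^2) = 1, rank(N^3) = 0; the number of blocks of size ≥ j is rank(N^{j−1}) − rank(N^j), giving [2, 1, 1]. So we have 1 block(s) of size 3, 1 block(s) of size 1 → block sizes [3, 1]

Assembling the blocks gives a Jordan form
J =
  [2, 1, 0, 0]
  [0, 2, 1, 0]
  [0, 0, 2, 0]
  [0, 0, 0, 2]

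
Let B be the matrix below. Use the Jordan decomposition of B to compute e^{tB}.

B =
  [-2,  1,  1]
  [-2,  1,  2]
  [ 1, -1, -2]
e^{tB} =
  [-t*exp(-t) + exp(-t), t*exp(-t), t*exp(-t)]
  [-2*t*exp(-t), 2*t*exp(-t) + exp(-t), 2*t*exp(-t)]
  [t*exp(-t), -t*exp(-t), -t*exp(-t) + exp(-t)]

Strategy: write B = P · J · P⁻¹ where J is a Jordan canonical form, so e^{tB} = P · e^{tJ} · P⁻¹, and e^{tJ} can be computed block-by-block.

B has Jordan form
J =
  [-1,  1,  0]
  [ 0, -1,  0]
  [ 0,  0, -1]
(up to reordering of blocks).

Per-block formulas:
  For a 2×2 Jordan block J_2(-1): exp(t · J_2(-1)) = e^(-1t)·(I + t·N), where N is the 2×2 nilpotent shift.
  For a 1×1 block at λ = -1: exp(t · [-1]) = [e^(-1t)].

After assembling e^{tJ} and conjugating by P, we get:

e^{tB} =
  [-t*exp(-t) + exp(-t), t*exp(-t), t*exp(-t)]
  [-2*t*exp(-t), 2*t*exp(-t) + exp(-t), 2*t*exp(-t)]
  [t*exp(-t), -t*exp(-t), -t*exp(-t) + exp(-t)]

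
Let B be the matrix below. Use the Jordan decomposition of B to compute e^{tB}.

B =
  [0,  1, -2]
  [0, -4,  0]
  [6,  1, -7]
e^{tB} =
  [4*exp(-3*t) - 3*exp(-4*t), -t*exp(-4*t) + 2*exp(-3*t) - 2*exp(-4*t), -2*exp(-3*t) + 2*exp(-4*t)]
  [0, exp(-4*t), 0]
  [6*exp(-3*t) - 6*exp(-4*t), -2*t*exp(-4*t) + 3*exp(-3*t) - 3*exp(-4*t), -3*exp(-3*t) + 4*exp(-4*t)]

Strategy: write B = P · J · P⁻¹ where J is a Jordan canonical form, so e^{tB} = P · e^{tJ} · P⁻¹, and e^{tJ} can be computed block-by-block.

B has Jordan form
J =
  [-4,  1,  0]
  [ 0, -4,  0]
  [ 0,  0, -3]
(up to reordering of blocks).

Per-block formulas:
  For a 2×2 Jordan block J_2(-4): exp(t · J_2(-4)) = e^(-4t)·(I + t·N), where N is the 2×2 nilpotent shift.
  For a 1×1 block at λ = -3: exp(t · [-3]) = [e^(-3t)].

After assembling e^{tJ} and conjugating by P, we get:

e^{tB} =
  [4*exp(-3*t) - 3*exp(-4*t), -t*exp(-4*t) + 2*exp(-3*t) - 2*exp(-4*t), -2*exp(-3*t) + 2*exp(-4*t)]
  [0, exp(-4*t), 0]
  [6*exp(-3*t) - 6*exp(-4*t), -2*t*exp(-4*t) + 3*exp(-3*t) - 3*exp(-4*t), -3*exp(-3*t) + 4*exp(-4*t)]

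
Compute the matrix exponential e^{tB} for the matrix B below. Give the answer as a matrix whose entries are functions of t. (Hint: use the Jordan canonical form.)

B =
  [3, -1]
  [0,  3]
e^{tB} =
  [exp(3*t), -t*exp(3*t)]
  [0, exp(3*t)]

Strategy: write B = P · J · P⁻¹ where J is a Jordan canonical form, so e^{tB} = P · e^{tJ} · P⁻¹, and e^{tJ} can be computed block-by-block.

B has Jordan form
J =
  [3, 1]
  [0, 3]
(up to reordering of blocks).

Per-block formulas:
  For a 2×2 Jordan block J_2(3): exp(t · J_2(3)) = e^(3t)·(I + t·N), where N is the 2×2 nilpotent shift.

After assembling e^{tJ} and conjugating by P, we get:

e^{tB} =
  [exp(3*t), -t*exp(3*t)]
  [0, exp(3*t)]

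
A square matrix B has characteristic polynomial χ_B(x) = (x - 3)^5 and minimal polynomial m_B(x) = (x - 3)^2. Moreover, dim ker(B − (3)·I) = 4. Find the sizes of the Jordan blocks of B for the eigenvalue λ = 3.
Block sizes for λ = 3: [2, 1, 1, 1]

Step 1 — from the characteristic polynomial, algebraic multiplicity of λ = 3 is 5. From dim ker(B − (3)·I) = 4, there are exactly 4 Jordan blocks for λ = 3.
Step 2 — from the minimal polynomial, the factor (x − 3)^2 tells us the largest block for λ = 3 has size 2.
Step 3 — with total size 5, 4 blocks, and largest block 2, the block sizes (in nonincreasing order) are [2, 1, 1, 1].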